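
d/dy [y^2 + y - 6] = 2*y + 1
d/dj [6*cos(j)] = -6*sin(j)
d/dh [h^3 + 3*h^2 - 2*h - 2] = 3*h^2 + 6*h - 2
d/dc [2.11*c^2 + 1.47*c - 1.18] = 4.22*c + 1.47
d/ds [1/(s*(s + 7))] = (-2*s - 7)/(s^2*(s^2 + 14*s + 49))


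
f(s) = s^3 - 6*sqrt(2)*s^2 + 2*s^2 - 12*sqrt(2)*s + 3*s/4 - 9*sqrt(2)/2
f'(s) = 3*s^2 - 12*sqrt(2)*s + 4*s - 12*sqrt(2) + 3/4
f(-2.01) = -8.08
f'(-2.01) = 21.97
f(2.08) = -59.16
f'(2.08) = -30.22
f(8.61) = 11.49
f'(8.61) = 94.50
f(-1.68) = -2.16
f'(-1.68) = 14.04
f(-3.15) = -50.88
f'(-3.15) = 54.40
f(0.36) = -13.00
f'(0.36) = -20.50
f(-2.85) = -35.96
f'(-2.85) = 45.11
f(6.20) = -117.90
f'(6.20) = 18.68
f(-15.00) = -4597.24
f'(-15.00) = 853.34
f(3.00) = -86.39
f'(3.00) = -28.13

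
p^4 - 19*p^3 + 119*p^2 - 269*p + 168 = (p - 8)*(p - 7)*(p - 3)*(p - 1)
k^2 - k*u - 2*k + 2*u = (k - 2)*(k - u)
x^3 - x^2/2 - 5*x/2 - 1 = (x - 2)*(x + 1/2)*(x + 1)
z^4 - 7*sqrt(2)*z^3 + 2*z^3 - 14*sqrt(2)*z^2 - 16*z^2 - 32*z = z*(z + 2)*(z - 8*sqrt(2))*(z + sqrt(2))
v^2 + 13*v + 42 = (v + 6)*(v + 7)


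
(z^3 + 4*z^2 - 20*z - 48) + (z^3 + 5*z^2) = 2*z^3 + 9*z^2 - 20*z - 48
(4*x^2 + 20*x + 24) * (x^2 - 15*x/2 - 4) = 4*x^4 - 10*x^3 - 142*x^2 - 260*x - 96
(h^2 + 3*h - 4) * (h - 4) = h^3 - h^2 - 16*h + 16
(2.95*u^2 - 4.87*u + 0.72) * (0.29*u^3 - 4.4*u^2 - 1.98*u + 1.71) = 0.8555*u^5 - 14.3923*u^4 + 15.7958*u^3 + 11.5191*u^2 - 9.7533*u + 1.2312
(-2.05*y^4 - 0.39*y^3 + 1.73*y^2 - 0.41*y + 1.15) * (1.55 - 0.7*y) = 1.435*y^5 - 2.9045*y^4 - 1.8155*y^3 + 2.9685*y^2 - 1.4405*y + 1.7825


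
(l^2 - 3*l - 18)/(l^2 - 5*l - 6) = (l + 3)/(l + 1)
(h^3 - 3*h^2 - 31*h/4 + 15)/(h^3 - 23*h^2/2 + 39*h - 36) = (h + 5/2)/(h - 6)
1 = 1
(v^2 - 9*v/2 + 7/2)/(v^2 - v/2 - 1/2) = (2*v - 7)/(2*v + 1)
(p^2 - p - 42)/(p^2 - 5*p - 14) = (p + 6)/(p + 2)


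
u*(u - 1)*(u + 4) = u^3 + 3*u^2 - 4*u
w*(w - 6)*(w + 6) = w^3 - 36*w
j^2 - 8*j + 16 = (j - 4)^2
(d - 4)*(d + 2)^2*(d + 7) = d^4 + 7*d^3 - 12*d^2 - 100*d - 112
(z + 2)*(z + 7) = z^2 + 9*z + 14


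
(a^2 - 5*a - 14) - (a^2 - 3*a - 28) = 14 - 2*a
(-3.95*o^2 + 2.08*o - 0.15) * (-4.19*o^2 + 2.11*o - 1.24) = 16.5505*o^4 - 17.0497*o^3 + 9.9153*o^2 - 2.8957*o + 0.186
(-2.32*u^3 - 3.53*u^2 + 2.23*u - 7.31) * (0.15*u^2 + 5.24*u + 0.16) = -0.348*u^5 - 12.6863*u^4 - 18.5339*u^3 + 10.0239*u^2 - 37.9476*u - 1.1696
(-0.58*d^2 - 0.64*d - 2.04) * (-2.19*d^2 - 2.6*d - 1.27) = 1.2702*d^4 + 2.9096*d^3 + 6.8682*d^2 + 6.1168*d + 2.5908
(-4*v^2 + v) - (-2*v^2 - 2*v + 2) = -2*v^2 + 3*v - 2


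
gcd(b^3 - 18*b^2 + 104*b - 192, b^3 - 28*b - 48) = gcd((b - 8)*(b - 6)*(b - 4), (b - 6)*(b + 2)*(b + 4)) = b - 6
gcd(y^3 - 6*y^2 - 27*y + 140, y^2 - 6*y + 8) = y - 4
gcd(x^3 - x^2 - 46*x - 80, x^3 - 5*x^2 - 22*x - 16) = x^2 - 6*x - 16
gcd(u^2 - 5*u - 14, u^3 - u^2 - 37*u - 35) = u - 7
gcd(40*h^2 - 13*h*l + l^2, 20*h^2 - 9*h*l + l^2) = 5*h - l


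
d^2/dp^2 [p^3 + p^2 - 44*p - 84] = 6*p + 2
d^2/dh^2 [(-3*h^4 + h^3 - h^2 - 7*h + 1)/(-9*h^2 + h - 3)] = 2*(243*h^6 - 81*h^5 + 252*h^4 + 530*h^3 - 153*h^2 - 567*h + 56)/(729*h^6 - 243*h^5 + 756*h^4 - 163*h^3 + 252*h^2 - 27*h + 27)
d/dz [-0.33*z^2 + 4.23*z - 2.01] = 4.23 - 0.66*z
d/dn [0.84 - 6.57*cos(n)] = 6.57*sin(n)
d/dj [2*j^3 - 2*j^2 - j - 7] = 6*j^2 - 4*j - 1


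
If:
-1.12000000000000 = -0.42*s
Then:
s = 2.67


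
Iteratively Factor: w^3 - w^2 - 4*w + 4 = (w - 1)*(w^2 - 4) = (w - 2)*(w - 1)*(w + 2)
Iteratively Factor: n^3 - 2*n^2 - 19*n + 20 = (n + 4)*(n^2 - 6*n + 5) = (n - 5)*(n + 4)*(n - 1)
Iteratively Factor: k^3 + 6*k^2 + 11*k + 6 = (k + 3)*(k^2 + 3*k + 2) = (k + 1)*(k + 3)*(k + 2)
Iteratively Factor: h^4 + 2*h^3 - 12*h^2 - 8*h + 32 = (h - 2)*(h^3 + 4*h^2 - 4*h - 16) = (h - 2)^2*(h^2 + 6*h + 8) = (h - 2)^2*(h + 2)*(h + 4)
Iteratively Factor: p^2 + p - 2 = (p - 1)*(p + 2)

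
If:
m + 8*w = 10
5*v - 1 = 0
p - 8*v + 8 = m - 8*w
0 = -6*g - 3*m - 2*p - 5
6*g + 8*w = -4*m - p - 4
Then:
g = -611/60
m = 127/10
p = 9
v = 1/5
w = -27/80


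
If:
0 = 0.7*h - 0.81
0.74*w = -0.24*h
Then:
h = 1.16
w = -0.38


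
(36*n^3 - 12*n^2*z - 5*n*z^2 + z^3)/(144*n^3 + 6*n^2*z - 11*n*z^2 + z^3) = (-2*n + z)/(-8*n + z)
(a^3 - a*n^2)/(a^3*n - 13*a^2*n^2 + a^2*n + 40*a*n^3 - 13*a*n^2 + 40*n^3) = a*(a^2 - n^2)/(n*(a^3 - 13*a^2*n + a^2 + 40*a*n^2 - 13*a*n + 40*n^2))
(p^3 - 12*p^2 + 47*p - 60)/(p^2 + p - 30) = (p^2 - 7*p + 12)/(p + 6)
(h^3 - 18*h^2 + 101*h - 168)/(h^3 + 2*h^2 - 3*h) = (h^3 - 18*h^2 + 101*h - 168)/(h*(h^2 + 2*h - 3))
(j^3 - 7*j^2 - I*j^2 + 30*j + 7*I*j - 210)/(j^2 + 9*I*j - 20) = (j^2 - j*(7 + 6*I) + 42*I)/(j + 4*I)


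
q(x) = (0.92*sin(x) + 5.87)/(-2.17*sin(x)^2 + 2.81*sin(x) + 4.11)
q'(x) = (4.34*sin(x)*cos(x) - 2.81*cos(x))*(0.92*sin(x) + 5.87)/(-2.17*sin(x)^2 + 2.81*sin(x) + 4.11)^2 + 0.92*cos(x)/(-2.17*sin(x)^2 + 2.81*sin(x) + 4.11)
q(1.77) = 1.42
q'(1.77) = -0.12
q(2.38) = 1.30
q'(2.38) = -0.17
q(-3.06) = 1.50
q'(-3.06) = 0.99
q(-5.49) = 1.30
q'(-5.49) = 0.18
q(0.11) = 1.36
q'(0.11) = -0.51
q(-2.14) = 25.05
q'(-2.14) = 426.76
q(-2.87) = 1.76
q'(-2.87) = 1.83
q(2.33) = 1.31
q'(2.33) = -0.19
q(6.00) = 1.78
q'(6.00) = -1.90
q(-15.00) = 3.86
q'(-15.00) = 11.59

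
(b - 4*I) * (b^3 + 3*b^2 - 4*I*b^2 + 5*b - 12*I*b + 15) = b^4 + 3*b^3 - 8*I*b^3 - 11*b^2 - 24*I*b^2 - 33*b - 20*I*b - 60*I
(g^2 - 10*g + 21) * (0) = 0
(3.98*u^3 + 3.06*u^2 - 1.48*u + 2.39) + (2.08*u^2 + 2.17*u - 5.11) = 3.98*u^3 + 5.14*u^2 + 0.69*u - 2.72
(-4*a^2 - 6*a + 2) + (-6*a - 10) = -4*a^2 - 12*a - 8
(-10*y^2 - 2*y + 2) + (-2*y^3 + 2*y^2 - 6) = -2*y^3 - 8*y^2 - 2*y - 4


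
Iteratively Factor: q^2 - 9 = (q + 3)*(q - 3)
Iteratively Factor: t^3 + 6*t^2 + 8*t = (t + 4)*(t^2 + 2*t) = (t + 2)*(t + 4)*(t)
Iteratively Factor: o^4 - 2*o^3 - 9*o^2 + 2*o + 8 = (o - 1)*(o^3 - o^2 - 10*o - 8) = (o - 1)*(o + 2)*(o^2 - 3*o - 4) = (o - 1)*(o + 1)*(o + 2)*(o - 4)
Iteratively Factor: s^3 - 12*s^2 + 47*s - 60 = (s - 5)*(s^2 - 7*s + 12) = (s - 5)*(s - 3)*(s - 4)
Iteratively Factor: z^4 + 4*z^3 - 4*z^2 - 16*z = (z + 4)*(z^3 - 4*z) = (z + 2)*(z + 4)*(z^2 - 2*z) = (z - 2)*(z + 2)*(z + 4)*(z)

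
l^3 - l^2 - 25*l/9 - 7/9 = (l - 7/3)*(l + 1/3)*(l + 1)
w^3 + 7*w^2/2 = w^2*(w + 7/2)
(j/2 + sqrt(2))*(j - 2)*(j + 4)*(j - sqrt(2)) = j^4/2 + sqrt(2)*j^3/2 + j^3 - 6*j^2 + sqrt(2)*j^2 - 4*sqrt(2)*j - 4*j + 16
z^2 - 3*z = z*(z - 3)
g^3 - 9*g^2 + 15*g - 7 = (g - 7)*(g - 1)^2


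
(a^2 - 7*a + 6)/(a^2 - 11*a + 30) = (a - 1)/(a - 5)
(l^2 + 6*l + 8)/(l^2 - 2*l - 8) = (l + 4)/(l - 4)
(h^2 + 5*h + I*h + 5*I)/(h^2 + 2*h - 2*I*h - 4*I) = (h^2 + h*(5 + I) + 5*I)/(h^2 + 2*h*(1 - I) - 4*I)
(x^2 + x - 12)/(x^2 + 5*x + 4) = (x - 3)/(x + 1)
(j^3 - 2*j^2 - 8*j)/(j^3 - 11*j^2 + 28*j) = (j + 2)/(j - 7)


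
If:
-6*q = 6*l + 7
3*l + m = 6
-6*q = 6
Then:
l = -1/6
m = 13/2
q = -1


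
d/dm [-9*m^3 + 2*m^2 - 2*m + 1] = -27*m^2 + 4*m - 2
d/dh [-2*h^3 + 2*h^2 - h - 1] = -6*h^2 + 4*h - 1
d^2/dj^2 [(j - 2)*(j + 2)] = 2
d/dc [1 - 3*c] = -3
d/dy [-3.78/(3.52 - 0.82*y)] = -3.0996/(0.82*y - 3.52)^2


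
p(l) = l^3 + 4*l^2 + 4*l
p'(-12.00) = 340.00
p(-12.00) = -1200.00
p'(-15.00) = 559.00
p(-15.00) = -2535.00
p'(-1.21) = -1.29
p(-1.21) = -0.76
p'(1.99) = 31.80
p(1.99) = 31.68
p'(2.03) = 32.60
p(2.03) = 32.97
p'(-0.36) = 1.51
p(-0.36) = -0.97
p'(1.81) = 28.31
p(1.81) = 26.27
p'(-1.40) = -1.32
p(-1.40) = -0.50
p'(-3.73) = 15.90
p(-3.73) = -11.16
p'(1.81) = 28.31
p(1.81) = 26.27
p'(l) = 3*l^2 + 8*l + 4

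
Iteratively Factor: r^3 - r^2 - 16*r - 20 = (r - 5)*(r^2 + 4*r + 4) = (r - 5)*(r + 2)*(r + 2)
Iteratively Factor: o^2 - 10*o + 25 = (o - 5)*(o - 5)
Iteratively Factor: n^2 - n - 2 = (n - 2)*(n + 1)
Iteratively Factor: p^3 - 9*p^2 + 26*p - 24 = (p - 4)*(p^2 - 5*p + 6) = (p - 4)*(p - 2)*(p - 3)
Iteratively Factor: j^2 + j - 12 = (j + 4)*(j - 3)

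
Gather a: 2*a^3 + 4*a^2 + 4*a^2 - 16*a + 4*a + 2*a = 2*a^3 + 8*a^2 - 10*a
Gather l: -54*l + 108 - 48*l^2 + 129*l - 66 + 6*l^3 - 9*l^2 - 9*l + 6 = 6*l^3 - 57*l^2 + 66*l + 48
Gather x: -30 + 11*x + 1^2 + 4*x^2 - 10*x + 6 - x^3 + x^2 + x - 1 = -x^3 + 5*x^2 + 2*x - 24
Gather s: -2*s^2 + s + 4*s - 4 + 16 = -2*s^2 + 5*s + 12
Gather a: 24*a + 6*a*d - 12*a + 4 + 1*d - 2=a*(6*d + 12) + d + 2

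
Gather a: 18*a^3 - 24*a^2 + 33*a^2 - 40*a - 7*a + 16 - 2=18*a^3 + 9*a^2 - 47*a + 14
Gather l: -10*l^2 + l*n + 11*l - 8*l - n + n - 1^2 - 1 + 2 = -10*l^2 + l*(n + 3)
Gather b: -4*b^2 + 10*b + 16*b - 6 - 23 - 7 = -4*b^2 + 26*b - 36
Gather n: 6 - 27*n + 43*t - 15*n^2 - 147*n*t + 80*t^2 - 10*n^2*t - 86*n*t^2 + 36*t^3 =n^2*(-10*t - 15) + n*(-86*t^2 - 147*t - 27) + 36*t^3 + 80*t^2 + 43*t + 6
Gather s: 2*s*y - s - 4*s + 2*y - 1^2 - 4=s*(2*y - 5) + 2*y - 5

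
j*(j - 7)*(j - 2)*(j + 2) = j^4 - 7*j^3 - 4*j^2 + 28*j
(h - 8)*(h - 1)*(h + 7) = h^3 - 2*h^2 - 55*h + 56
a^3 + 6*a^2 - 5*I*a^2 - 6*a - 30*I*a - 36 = (a + 6)*(a - 3*I)*(a - 2*I)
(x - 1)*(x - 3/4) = x^2 - 7*x/4 + 3/4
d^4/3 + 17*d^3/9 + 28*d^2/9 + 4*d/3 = d*(d/3 + 1)*(d + 2/3)*(d + 2)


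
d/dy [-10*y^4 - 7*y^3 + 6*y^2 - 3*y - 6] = -40*y^3 - 21*y^2 + 12*y - 3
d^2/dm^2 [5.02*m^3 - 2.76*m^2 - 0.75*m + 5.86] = 30.12*m - 5.52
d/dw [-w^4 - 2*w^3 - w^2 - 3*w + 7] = -4*w^3 - 6*w^2 - 2*w - 3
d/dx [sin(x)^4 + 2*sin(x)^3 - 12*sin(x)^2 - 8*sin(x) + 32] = 2*(2*sin(x)^3 + 3*sin(x)^2 - 12*sin(x) - 4)*cos(x)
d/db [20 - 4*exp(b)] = -4*exp(b)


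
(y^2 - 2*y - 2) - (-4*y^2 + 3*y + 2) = 5*y^2 - 5*y - 4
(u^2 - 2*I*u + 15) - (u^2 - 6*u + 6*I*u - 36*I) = 6*u - 8*I*u + 15 + 36*I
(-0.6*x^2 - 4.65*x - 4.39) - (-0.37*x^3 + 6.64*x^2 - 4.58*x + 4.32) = 0.37*x^3 - 7.24*x^2 - 0.0700000000000003*x - 8.71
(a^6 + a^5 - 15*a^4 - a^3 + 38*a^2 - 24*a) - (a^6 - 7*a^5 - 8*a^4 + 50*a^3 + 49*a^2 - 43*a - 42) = 8*a^5 - 7*a^4 - 51*a^3 - 11*a^2 + 19*a + 42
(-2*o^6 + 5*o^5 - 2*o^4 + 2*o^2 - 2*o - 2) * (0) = 0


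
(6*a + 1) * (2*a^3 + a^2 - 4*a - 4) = 12*a^4 + 8*a^3 - 23*a^2 - 28*a - 4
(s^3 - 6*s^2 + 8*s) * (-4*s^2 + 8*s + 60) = -4*s^5 + 32*s^4 - 20*s^3 - 296*s^2 + 480*s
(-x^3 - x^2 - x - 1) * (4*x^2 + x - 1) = -4*x^5 - 5*x^4 - 4*x^3 - 4*x^2 + 1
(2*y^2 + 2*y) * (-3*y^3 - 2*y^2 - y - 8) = -6*y^5 - 10*y^4 - 6*y^3 - 18*y^2 - 16*y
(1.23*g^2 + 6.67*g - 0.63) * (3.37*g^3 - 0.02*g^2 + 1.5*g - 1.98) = 4.1451*g^5 + 22.4533*g^4 - 0.4115*g^3 + 7.5822*g^2 - 14.1516*g + 1.2474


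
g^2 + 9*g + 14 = (g + 2)*(g + 7)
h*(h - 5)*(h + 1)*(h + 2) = h^4 - 2*h^3 - 13*h^2 - 10*h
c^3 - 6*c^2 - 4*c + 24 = (c - 6)*(c - 2)*(c + 2)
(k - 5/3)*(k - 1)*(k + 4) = k^3 + 4*k^2/3 - 9*k + 20/3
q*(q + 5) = q^2 + 5*q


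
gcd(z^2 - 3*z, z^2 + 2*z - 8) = 1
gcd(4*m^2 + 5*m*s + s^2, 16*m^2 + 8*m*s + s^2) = 4*m + s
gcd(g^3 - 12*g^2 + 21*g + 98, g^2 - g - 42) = g - 7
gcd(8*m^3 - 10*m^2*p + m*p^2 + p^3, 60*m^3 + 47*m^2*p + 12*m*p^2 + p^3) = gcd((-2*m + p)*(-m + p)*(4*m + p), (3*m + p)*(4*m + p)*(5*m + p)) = 4*m + p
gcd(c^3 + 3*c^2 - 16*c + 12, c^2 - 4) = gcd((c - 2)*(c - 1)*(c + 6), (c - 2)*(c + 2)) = c - 2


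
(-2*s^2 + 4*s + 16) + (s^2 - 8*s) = -s^2 - 4*s + 16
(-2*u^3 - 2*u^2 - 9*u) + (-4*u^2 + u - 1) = -2*u^3 - 6*u^2 - 8*u - 1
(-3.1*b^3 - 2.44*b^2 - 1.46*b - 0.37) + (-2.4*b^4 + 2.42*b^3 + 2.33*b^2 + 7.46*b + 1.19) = -2.4*b^4 - 0.68*b^3 - 0.11*b^2 + 6.0*b + 0.82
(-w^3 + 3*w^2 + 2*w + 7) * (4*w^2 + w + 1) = -4*w^5 + 11*w^4 + 10*w^3 + 33*w^2 + 9*w + 7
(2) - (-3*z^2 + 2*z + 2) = 3*z^2 - 2*z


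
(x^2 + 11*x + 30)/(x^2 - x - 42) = (x + 5)/(x - 7)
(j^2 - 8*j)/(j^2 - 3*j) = (j - 8)/(j - 3)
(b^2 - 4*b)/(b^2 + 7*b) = (b - 4)/(b + 7)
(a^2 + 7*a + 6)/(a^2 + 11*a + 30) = (a + 1)/(a + 5)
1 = 1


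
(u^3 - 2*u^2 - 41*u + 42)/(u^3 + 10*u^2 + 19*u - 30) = (u - 7)/(u + 5)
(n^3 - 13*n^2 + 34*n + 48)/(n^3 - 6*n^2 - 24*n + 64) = (n^2 - 5*n - 6)/(n^2 + 2*n - 8)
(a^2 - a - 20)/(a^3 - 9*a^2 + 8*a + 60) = (a + 4)/(a^2 - 4*a - 12)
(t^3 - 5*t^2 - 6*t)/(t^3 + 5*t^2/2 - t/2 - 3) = 2*t*(t^2 - 5*t - 6)/(2*t^3 + 5*t^2 - t - 6)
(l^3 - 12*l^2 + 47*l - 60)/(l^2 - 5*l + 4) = (l^2 - 8*l + 15)/(l - 1)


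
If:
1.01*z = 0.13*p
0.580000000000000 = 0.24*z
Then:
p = 18.78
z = 2.42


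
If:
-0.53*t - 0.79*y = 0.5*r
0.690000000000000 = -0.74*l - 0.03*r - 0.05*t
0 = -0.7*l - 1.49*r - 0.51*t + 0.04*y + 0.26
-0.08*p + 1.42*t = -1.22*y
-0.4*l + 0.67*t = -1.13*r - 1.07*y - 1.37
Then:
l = -1.59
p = 118.05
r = -3.20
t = 11.59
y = -5.75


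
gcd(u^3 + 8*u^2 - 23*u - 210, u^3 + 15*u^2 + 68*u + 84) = u^2 + 13*u + 42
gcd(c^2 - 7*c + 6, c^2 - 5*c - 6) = c - 6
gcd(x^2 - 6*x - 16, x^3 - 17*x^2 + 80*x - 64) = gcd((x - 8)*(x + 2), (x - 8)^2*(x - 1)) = x - 8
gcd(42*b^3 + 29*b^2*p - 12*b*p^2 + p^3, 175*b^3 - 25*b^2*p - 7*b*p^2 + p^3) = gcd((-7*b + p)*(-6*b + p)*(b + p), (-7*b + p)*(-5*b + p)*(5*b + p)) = -7*b + p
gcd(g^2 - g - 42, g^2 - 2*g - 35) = g - 7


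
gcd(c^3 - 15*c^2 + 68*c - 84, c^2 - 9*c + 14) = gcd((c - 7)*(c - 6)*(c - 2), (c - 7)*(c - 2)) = c^2 - 9*c + 14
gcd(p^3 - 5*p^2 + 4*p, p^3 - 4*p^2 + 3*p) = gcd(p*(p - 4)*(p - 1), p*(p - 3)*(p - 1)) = p^2 - p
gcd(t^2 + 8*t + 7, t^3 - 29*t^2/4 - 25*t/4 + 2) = t + 1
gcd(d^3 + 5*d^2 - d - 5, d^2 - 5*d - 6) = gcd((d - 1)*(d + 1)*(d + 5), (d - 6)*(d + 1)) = d + 1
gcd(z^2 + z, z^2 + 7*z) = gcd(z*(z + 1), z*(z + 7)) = z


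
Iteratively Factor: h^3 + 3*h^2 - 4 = (h + 2)*(h^2 + h - 2) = (h - 1)*(h + 2)*(h + 2)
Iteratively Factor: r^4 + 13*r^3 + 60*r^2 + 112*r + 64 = (r + 1)*(r^3 + 12*r^2 + 48*r + 64) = (r + 1)*(r + 4)*(r^2 + 8*r + 16) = (r + 1)*(r + 4)^2*(r + 4)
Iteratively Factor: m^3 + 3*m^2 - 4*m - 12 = (m + 3)*(m^2 - 4) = (m + 2)*(m + 3)*(m - 2)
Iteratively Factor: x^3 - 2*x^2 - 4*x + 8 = (x - 2)*(x^2 - 4) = (x - 2)^2*(x + 2)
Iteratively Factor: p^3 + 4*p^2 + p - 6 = (p + 2)*(p^2 + 2*p - 3) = (p + 2)*(p + 3)*(p - 1)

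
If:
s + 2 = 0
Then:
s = -2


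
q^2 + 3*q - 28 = (q - 4)*(q + 7)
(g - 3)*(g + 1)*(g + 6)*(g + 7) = g^4 + 11*g^3 + 13*g^2 - 123*g - 126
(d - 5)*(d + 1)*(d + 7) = d^3 + 3*d^2 - 33*d - 35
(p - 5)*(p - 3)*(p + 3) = p^3 - 5*p^2 - 9*p + 45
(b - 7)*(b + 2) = b^2 - 5*b - 14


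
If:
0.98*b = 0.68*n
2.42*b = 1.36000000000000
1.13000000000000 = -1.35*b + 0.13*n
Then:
No Solution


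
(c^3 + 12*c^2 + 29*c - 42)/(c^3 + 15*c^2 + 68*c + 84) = (c - 1)/(c + 2)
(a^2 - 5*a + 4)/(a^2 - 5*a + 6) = (a^2 - 5*a + 4)/(a^2 - 5*a + 6)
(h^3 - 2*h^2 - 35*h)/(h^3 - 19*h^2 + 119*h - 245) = h*(h + 5)/(h^2 - 12*h + 35)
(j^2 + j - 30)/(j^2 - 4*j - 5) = (j + 6)/(j + 1)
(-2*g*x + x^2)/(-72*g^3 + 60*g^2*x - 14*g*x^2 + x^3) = x/(36*g^2 - 12*g*x + x^2)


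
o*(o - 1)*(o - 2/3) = o^3 - 5*o^2/3 + 2*o/3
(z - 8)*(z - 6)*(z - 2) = z^3 - 16*z^2 + 76*z - 96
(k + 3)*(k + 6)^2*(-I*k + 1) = -I*k^4 + k^3 - 15*I*k^3 + 15*k^2 - 72*I*k^2 + 72*k - 108*I*k + 108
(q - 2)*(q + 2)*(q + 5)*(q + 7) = q^4 + 12*q^3 + 31*q^2 - 48*q - 140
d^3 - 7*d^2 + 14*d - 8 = (d - 4)*(d - 2)*(d - 1)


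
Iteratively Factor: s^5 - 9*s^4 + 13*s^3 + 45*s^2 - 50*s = (s - 5)*(s^4 - 4*s^3 - 7*s^2 + 10*s) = (s - 5)^2*(s^3 + s^2 - 2*s) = (s - 5)^2*(s - 1)*(s^2 + 2*s) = (s - 5)^2*(s - 1)*(s + 2)*(s)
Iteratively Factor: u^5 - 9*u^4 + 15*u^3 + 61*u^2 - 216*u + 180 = (u - 2)*(u^4 - 7*u^3 + u^2 + 63*u - 90) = (u - 3)*(u - 2)*(u^3 - 4*u^2 - 11*u + 30) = (u - 5)*(u - 3)*(u - 2)*(u^2 + u - 6) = (u - 5)*(u - 3)*(u - 2)*(u + 3)*(u - 2)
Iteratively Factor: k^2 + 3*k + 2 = (k + 1)*(k + 2)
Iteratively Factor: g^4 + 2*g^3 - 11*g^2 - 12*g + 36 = (g - 2)*(g^3 + 4*g^2 - 3*g - 18) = (g - 2)*(g + 3)*(g^2 + g - 6) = (g - 2)^2*(g + 3)*(g + 3)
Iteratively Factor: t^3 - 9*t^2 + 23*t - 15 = (t - 3)*(t^2 - 6*t + 5) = (t - 3)*(t - 1)*(t - 5)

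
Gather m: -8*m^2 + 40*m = -8*m^2 + 40*m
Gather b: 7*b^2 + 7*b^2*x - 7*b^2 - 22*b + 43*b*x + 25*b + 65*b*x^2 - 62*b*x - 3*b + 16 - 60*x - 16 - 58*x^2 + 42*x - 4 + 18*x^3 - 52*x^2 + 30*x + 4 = 7*b^2*x + b*(65*x^2 - 19*x) + 18*x^3 - 110*x^2 + 12*x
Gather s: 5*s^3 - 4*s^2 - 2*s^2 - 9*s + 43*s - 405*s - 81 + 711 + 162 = 5*s^3 - 6*s^2 - 371*s + 792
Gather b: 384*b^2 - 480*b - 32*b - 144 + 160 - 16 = 384*b^2 - 512*b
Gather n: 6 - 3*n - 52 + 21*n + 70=18*n + 24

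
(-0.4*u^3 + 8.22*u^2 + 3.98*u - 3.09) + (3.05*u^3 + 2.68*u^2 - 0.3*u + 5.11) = 2.65*u^3 + 10.9*u^2 + 3.68*u + 2.02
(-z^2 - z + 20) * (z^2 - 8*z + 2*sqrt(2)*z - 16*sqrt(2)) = -z^4 - 2*sqrt(2)*z^3 + 7*z^3 + 14*sqrt(2)*z^2 + 28*z^2 - 160*z + 56*sqrt(2)*z - 320*sqrt(2)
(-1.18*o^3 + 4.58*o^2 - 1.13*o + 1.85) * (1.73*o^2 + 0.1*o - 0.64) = -2.0414*o^5 + 7.8054*o^4 - 0.7417*o^3 + 0.1563*o^2 + 0.9082*o - 1.184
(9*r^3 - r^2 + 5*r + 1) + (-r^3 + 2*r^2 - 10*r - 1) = 8*r^3 + r^2 - 5*r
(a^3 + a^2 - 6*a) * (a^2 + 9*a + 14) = a^5 + 10*a^4 + 17*a^3 - 40*a^2 - 84*a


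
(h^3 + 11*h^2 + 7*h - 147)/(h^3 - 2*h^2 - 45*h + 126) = (h + 7)/(h - 6)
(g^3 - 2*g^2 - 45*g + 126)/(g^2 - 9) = (g^2 + g - 42)/(g + 3)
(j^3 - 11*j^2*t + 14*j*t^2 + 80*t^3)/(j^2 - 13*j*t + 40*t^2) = j + 2*t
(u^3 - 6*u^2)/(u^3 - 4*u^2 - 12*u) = u/(u + 2)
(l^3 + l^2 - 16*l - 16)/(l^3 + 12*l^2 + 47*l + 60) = (l^2 - 3*l - 4)/(l^2 + 8*l + 15)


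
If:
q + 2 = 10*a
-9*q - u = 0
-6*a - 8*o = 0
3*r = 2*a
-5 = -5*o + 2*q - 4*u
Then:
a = 284/1535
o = -213/1535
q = -46/307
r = 568/4605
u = 414/307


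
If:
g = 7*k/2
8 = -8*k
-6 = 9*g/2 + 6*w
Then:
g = -7/2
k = -1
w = 13/8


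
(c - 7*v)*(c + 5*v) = c^2 - 2*c*v - 35*v^2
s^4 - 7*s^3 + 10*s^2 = s^2*(s - 5)*(s - 2)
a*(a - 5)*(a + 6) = a^3 + a^2 - 30*a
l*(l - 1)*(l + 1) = l^3 - l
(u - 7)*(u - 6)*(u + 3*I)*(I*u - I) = I*u^4 - 3*u^3 - 14*I*u^3 + 42*u^2 + 55*I*u^2 - 165*u - 42*I*u + 126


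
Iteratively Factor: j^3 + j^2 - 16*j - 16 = (j + 4)*(j^2 - 3*j - 4) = (j - 4)*(j + 4)*(j + 1)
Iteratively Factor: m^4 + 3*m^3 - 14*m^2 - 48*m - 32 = (m + 4)*(m^3 - m^2 - 10*m - 8) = (m + 1)*(m + 4)*(m^2 - 2*m - 8) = (m + 1)*(m + 2)*(m + 4)*(m - 4)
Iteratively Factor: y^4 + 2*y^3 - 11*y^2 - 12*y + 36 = (y + 3)*(y^3 - y^2 - 8*y + 12) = (y - 2)*(y + 3)*(y^2 + y - 6) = (y - 2)*(y + 3)^2*(y - 2)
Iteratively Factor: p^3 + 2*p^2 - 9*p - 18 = (p - 3)*(p^2 + 5*p + 6) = (p - 3)*(p + 2)*(p + 3)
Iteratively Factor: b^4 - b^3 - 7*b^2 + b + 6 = (b + 1)*(b^3 - 2*b^2 - 5*b + 6) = (b + 1)*(b + 2)*(b^2 - 4*b + 3) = (b - 1)*(b + 1)*(b + 2)*(b - 3)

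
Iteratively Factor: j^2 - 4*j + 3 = (j - 3)*(j - 1)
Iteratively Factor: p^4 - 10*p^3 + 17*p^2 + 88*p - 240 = (p - 4)*(p^3 - 6*p^2 - 7*p + 60) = (p - 4)^2*(p^2 - 2*p - 15) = (p - 5)*(p - 4)^2*(p + 3)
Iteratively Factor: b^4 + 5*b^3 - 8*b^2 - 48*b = (b - 3)*(b^3 + 8*b^2 + 16*b) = b*(b - 3)*(b^2 + 8*b + 16) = b*(b - 3)*(b + 4)*(b + 4)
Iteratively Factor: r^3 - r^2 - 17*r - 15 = (r + 1)*(r^2 - 2*r - 15) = (r - 5)*(r + 1)*(r + 3)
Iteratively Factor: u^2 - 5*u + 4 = (u - 1)*(u - 4)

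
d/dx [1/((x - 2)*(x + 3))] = (-2*x - 1)/(x^4 + 2*x^3 - 11*x^2 - 12*x + 36)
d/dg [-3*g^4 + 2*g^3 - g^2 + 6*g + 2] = -12*g^3 + 6*g^2 - 2*g + 6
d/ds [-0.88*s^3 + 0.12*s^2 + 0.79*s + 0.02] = -2.64*s^2 + 0.24*s + 0.79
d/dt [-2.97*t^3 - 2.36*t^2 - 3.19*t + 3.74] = -8.91*t^2 - 4.72*t - 3.19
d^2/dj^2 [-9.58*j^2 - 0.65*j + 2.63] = -19.1600000000000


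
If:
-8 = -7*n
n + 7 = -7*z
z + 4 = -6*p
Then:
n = 8/7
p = -139/294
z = -57/49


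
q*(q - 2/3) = q^2 - 2*q/3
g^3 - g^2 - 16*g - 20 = (g - 5)*(g + 2)^2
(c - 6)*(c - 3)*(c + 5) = c^3 - 4*c^2 - 27*c + 90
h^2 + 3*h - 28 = (h - 4)*(h + 7)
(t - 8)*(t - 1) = t^2 - 9*t + 8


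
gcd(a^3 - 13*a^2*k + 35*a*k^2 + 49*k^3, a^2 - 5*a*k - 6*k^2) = a + k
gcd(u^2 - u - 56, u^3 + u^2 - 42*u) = u + 7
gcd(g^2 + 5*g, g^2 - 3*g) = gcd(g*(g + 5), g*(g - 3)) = g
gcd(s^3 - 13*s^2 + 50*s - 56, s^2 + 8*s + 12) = 1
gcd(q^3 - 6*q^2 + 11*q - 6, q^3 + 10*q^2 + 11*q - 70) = q - 2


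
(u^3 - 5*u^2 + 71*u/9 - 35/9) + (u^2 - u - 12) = u^3 - 4*u^2 + 62*u/9 - 143/9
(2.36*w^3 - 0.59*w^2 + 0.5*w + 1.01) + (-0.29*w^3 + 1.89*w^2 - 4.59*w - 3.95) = 2.07*w^3 + 1.3*w^2 - 4.09*w - 2.94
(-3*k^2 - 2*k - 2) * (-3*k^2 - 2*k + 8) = 9*k^4 + 12*k^3 - 14*k^2 - 12*k - 16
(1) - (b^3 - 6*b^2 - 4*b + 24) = -b^3 + 6*b^2 + 4*b - 23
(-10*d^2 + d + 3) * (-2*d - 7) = 20*d^3 + 68*d^2 - 13*d - 21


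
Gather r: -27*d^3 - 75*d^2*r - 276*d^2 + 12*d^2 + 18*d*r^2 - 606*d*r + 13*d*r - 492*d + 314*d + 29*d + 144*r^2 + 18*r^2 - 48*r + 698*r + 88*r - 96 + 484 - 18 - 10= -27*d^3 - 264*d^2 - 149*d + r^2*(18*d + 162) + r*(-75*d^2 - 593*d + 738) + 360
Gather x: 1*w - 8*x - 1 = w - 8*x - 1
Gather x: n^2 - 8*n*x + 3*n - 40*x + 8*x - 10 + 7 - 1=n^2 + 3*n + x*(-8*n - 32) - 4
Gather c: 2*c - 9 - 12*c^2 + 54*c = -12*c^2 + 56*c - 9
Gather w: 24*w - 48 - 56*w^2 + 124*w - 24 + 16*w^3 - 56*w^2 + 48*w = 16*w^3 - 112*w^2 + 196*w - 72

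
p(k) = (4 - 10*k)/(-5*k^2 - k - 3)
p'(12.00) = -0.01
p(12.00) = 0.16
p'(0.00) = 3.78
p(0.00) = -1.33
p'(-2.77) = -0.31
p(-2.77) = -0.82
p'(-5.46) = -0.08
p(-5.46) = -0.40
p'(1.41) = -0.04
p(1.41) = 0.70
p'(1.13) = 0.14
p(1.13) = 0.69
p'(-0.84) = -1.08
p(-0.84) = -2.18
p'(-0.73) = -0.90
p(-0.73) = -2.29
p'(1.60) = -0.10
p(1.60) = 0.69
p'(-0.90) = -1.12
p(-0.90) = -2.11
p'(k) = (4 - 10*k)*(10*k + 1)/(-5*k^2 - k - 3)^2 - 10/(-5*k^2 - k - 3)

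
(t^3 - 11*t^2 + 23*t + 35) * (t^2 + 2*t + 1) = t^5 - 9*t^4 + 2*t^3 + 70*t^2 + 93*t + 35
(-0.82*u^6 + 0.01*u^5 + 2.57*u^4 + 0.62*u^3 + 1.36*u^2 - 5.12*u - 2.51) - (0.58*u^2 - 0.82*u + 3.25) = -0.82*u^6 + 0.01*u^5 + 2.57*u^4 + 0.62*u^3 + 0.78*u^2 - 4.3*u - 5.76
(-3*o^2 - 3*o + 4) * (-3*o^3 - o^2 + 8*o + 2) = 9*o^5 + 12*o^4 - 33*o^3 - 34*o^2 + 26*o + 8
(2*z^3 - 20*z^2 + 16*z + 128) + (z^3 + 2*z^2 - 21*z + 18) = 3*z^3 - 18*z^2 - 5*z + 146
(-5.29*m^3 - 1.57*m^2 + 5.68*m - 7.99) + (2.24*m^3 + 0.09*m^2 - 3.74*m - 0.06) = -3.05*m^3 - 1.48*m^2 + 1.94*m - 8.05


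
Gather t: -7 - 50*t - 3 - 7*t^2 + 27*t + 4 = -7*t^2 - 23*t - 6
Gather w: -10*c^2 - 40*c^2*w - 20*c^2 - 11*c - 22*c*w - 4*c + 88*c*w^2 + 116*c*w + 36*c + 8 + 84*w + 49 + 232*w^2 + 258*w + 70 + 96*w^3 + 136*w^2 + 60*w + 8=-30*c^2 + 21*c + 96*w^3 + w^2*(88*c + 368) + w*(-40*c^2 + 94*c + 402) + 135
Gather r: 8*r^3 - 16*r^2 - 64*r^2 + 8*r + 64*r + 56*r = 8*r^3 - 80*r^2 + 128*r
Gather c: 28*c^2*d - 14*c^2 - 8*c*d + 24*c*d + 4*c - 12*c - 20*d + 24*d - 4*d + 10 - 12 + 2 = c^2*(28*d - 14) + c*(16*d - 8)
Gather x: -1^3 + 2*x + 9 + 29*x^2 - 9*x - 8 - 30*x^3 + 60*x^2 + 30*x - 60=-30*x^3 + 89*x^2 + 23*x - 60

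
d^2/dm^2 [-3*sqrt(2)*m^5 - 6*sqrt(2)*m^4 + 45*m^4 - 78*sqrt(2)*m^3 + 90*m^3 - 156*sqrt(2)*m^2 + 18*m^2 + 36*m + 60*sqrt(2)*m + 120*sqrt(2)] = -60*sqrt(2)*m^3 - 72*sqrt(2)*m^2 + 540*m^2 - 468*sqrt(2)*m + 540*m - 312*sqrt(2) + 36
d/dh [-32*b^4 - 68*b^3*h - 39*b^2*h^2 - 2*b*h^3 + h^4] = -68*b^3 - 78*b^2*h - 6*b*h^2 + 4*h^3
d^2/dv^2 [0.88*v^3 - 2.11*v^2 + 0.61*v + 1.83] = 5.28*v - 4.22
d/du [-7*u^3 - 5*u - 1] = -21*u^2 - 5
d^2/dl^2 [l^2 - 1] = 2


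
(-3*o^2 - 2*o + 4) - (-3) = -3*o^2 - 2*o + 7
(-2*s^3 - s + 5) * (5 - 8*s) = 16*s^4 - 10*s^3 + 8*s^2 - 45*s + 25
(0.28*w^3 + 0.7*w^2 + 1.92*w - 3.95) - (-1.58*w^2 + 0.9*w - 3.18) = 0.28*w^3 + 2.28*w^2 + 1.02*w - 0.77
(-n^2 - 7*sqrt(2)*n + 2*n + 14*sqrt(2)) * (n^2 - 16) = -n^4 - 7*sqrt(2)*n^3 + 2*n^3 + 16*n^2 + 14*sqrt(2)*n^2 - 32*n + 112*sqrt(2)*n - 224*sqrt(2)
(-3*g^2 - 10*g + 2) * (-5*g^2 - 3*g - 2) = 15*g^4 + 59*g^3 + 26*g^2 + 14*g - 4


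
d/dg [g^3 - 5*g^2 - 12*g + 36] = 3*g^2 - 10*g - 12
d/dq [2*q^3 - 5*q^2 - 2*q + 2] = 6*q^2 - 10*q - 2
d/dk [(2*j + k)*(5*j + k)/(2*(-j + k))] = ((-7*j - 2*k)*(j - k) - (2*j + k)*(5*j + k))/(2*(j - k)^2)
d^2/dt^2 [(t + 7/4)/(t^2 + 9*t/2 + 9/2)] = ((4*t + 7)*(4*t + 9)^2 - 2*(12*t + 25)*(2*t^2 + 9*t + 9))/(2*t^2 + 9*t + 9)^3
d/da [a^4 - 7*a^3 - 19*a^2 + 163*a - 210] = 4*a^3 - 21*a^2 - 38*a + 163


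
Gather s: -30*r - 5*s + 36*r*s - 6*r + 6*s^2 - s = -36*r + 6*s^2 + s*(36*r - 6)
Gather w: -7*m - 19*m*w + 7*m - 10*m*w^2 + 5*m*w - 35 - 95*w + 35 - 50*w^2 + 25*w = w^2*(-10*m - 50) + w*(-14*m - 70)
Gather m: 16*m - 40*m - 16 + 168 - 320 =-24*m - 168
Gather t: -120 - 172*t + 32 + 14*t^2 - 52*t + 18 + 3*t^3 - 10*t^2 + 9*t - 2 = 3*t^3 + 4*t^2 - 215*t - 72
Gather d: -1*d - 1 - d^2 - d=-d^2 - 2*d - 1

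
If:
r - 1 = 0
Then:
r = 1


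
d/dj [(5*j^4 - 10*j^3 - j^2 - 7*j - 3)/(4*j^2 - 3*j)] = (40*j^5 - 85*j^4 + 60*j^3 + 31*j^2 + 24*j - 9)/(j^2*(16*j^2 - 24*j + 9))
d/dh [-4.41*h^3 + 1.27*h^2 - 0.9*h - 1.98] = -13.23*h^2 + 2.54*h - 0.9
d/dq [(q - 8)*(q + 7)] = 2*q - 1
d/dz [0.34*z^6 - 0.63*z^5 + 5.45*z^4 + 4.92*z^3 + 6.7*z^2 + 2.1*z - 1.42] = 2.04*z^5 - 3.15*z^4 + 21.8*z^3 + 14.76*z^2 + 13.4*z + 2.1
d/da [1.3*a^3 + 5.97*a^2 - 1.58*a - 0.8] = 3.9*a^2 + 11.94*a - 1.58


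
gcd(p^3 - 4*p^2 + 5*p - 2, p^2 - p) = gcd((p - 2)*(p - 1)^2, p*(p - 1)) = p - 1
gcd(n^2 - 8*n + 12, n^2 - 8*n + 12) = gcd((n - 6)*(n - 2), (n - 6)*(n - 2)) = n^2 - 8*n + 12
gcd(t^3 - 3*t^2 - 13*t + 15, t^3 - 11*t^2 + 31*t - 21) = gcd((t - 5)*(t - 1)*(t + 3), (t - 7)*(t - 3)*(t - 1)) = t - 1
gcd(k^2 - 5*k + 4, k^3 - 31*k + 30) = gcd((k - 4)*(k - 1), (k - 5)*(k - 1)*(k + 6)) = k - 1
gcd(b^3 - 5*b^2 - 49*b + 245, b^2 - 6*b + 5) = b - 5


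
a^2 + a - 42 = (a - 6)*(a + 7)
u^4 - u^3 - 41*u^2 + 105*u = u*(u - 5)*(u - 3)*(u + 7)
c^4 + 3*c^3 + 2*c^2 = c^2*(c + 1)*(c + 2)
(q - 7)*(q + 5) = q^2 - 2*q - 35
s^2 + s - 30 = (s - 5)*(s + 6)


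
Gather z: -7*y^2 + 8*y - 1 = -7*y^2 + 8*y - 1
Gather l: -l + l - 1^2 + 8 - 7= 0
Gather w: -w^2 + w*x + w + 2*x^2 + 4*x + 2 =-w^2 + w*(x + 1) + 2*x^2 + 4*x + 2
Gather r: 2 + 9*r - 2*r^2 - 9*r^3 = -9*r^3 - 2*r^2 + 9*r + 2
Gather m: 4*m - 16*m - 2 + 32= 30 - 12*m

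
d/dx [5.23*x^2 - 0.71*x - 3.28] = 10.46*x - 0.71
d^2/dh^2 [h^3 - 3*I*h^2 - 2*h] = 6*h - 6*I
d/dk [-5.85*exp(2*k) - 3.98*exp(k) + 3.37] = (-11.7*exp(k) - 3.98)*exp(k)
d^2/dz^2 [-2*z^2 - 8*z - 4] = -4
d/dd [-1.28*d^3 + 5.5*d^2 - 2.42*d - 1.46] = -3.84*d^2 + 11.0*d - 2.42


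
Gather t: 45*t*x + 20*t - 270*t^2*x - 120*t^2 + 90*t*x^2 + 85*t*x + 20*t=t^2*(-270*x - 120) + t*(90*x^2 + 130*x + 40)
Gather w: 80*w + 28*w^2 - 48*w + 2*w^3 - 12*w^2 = 2*w^3 + 16*w^2 + 32*w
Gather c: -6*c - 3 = -6*c - 3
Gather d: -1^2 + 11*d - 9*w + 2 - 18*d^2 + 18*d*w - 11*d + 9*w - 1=-18*d^2 + 18*d*w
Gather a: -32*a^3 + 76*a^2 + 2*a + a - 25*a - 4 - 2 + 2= -32*a^3 + 76*a^2 - 22*a - 4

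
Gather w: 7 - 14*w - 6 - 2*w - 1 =-16*w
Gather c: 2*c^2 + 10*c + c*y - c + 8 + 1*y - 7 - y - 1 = 2*c^2 + c*(y + 9)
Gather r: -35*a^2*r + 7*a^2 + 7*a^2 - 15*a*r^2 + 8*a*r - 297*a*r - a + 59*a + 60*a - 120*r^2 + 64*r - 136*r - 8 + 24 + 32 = 14*a^2 + 118*a + r^2*(-15*a - 120) + r*(-35*a^2 - 289*a - 72) + 48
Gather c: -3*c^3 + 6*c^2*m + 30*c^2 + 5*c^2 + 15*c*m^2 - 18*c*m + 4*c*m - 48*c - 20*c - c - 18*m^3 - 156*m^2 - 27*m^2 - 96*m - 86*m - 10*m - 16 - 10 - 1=-3*c^3 + c^2*(6*m + 35) + c*(15*m^2 - 14*m - 69) - 18*m^3 - 183*m^2 - 192*m - 27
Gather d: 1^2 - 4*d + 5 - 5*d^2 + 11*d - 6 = -5*d^2 + 7*d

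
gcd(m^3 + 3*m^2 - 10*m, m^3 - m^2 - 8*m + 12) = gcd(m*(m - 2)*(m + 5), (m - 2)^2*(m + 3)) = m - 2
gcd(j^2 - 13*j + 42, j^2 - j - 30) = j - 6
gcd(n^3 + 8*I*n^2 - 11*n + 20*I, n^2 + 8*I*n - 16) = n + 4*I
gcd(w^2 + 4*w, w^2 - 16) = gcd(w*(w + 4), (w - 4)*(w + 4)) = w + 4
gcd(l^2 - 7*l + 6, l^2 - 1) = l - 1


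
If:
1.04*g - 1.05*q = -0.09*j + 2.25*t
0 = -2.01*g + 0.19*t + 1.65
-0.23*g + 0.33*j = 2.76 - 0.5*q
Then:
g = 0.0945273631840796*t + 0.82089552238806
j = 2.80631961520622*t + 6.81834124397171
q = 1.39750671927718 - 1.80868835897143*t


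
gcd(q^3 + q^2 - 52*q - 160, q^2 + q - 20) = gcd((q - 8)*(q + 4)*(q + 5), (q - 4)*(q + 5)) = q + 5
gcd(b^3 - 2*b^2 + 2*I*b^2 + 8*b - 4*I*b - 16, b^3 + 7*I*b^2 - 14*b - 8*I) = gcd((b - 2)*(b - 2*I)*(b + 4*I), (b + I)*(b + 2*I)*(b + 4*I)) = b + 4*I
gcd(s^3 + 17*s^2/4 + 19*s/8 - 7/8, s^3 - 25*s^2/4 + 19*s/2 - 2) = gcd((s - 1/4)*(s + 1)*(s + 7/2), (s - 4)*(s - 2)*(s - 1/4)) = s - 1/4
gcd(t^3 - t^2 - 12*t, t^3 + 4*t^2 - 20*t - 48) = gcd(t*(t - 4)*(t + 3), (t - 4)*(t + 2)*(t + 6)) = t - 4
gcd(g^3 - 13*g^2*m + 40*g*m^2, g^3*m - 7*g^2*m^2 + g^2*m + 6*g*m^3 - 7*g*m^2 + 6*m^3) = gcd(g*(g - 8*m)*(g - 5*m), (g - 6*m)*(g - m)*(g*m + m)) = 1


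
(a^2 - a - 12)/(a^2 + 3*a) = (a - 4)/a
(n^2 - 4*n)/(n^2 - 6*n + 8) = n/(n - 2)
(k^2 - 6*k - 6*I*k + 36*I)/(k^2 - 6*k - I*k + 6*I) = (k - 6*I)/(k - I)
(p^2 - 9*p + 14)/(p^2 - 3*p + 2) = (p - 7)/(p - 1)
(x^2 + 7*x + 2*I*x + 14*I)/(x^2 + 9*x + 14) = (x + 2*I)/(x + 2)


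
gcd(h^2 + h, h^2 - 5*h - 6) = h + 1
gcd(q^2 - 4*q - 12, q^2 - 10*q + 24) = q - 6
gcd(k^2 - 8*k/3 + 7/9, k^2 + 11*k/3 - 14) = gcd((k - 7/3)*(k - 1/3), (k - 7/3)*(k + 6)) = k - 7/3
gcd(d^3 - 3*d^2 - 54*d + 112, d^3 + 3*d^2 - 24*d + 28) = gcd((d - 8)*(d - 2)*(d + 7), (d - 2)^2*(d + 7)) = d^2 + 5*d - 14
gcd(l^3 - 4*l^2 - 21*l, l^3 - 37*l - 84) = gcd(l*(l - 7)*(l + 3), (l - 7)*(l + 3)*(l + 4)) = l^2 - 4*l - 21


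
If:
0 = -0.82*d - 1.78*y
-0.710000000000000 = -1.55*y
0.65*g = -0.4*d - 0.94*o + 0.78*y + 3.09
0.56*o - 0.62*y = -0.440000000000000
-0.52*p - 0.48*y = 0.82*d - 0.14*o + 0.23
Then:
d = -0.99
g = 6.32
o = -0.28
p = 0.63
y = 0.46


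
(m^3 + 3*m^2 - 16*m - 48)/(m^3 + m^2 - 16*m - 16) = (m + 3)/(m + 1)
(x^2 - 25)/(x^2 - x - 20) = (x + 5)/(x + 4)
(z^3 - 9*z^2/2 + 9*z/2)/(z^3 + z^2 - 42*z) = (z^2 - 9*z/2 + 9/2)/(z^2 + z - 42)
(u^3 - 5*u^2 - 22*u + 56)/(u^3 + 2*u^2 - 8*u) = (u - 7)/u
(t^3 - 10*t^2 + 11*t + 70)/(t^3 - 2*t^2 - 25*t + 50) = (t^2 - 5*t - 14)/(t^2 + 3*t - 10)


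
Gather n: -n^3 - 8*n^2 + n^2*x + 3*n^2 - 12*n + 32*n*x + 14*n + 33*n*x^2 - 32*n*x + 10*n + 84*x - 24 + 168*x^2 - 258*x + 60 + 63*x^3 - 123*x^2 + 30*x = -n^3 + n^2*(x - 5) + n*(33*x^2 + 12) + 63*x^3 + 45*x^2 - 144*x + 36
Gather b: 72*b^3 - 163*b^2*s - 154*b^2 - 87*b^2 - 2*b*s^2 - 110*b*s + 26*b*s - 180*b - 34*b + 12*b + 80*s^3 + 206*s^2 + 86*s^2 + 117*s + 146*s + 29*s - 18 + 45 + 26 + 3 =72*b^3 + b^2*(-163*s - 241) + b*(-2*s^2 - 84*s - 202) + 80*s^3 + 292*s^2 + 292*s + 56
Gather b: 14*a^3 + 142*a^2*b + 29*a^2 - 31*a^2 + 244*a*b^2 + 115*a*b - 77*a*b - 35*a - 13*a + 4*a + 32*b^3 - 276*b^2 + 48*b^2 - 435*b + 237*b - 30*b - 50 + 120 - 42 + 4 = 14*a^3 - 2*a^2 - 44*a + 32*b^3 + b^2*(244*a - 228) + b*(142*a^2 + 38*a - 228) + 32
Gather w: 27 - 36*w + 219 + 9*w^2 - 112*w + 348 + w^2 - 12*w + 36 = 10*w^2 - 160*w + 630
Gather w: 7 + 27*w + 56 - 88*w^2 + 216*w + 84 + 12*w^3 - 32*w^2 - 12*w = 12*w^3 - 120*w^2 + 231*w + 147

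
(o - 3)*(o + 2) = o^2 - o - 6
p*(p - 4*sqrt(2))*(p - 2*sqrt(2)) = p^3 - 6*sqrt(2)*p^2 + 16*p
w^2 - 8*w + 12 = (w - 6)*(w - 2)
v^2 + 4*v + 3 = (v + 1)*(v + 3)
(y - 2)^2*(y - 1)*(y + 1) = y^4 - 4*y^3 + 3*y^2 + 4*y - 4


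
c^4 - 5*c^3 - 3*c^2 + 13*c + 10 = (c - 5)*(c - 2)*(c + 1)^2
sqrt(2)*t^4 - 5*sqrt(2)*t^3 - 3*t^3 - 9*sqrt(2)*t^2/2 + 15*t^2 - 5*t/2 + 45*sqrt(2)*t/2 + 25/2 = (t - 5)*(t - 5*sqrt(2)/2)*(t + sqrt(2)/2)*(sqrt(2)*t + 1)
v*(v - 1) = v^2 - v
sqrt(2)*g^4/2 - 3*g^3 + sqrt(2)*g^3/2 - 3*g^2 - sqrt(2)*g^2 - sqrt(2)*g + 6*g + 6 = (g + 1)*(g - 3*sqrt(2))*(g - sqrt(2))*(sqrt(2)*g/2 + 1)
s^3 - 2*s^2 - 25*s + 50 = (s - 5)*(s - 2)*(s + 5)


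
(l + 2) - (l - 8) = 10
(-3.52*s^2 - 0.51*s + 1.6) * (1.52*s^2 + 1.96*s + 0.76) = -5.3504*s^4 - 7.6744*s^3 - 1.2428*s^2 + 2.7484*s + 1.216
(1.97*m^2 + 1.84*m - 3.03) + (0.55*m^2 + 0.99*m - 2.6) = 2.52*m^2 + 2.83*m - 5.63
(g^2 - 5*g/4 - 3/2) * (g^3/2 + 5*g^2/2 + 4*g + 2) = g^5/2 + 15*g^4/8 + g^3/8 - 27*g^2/4 - 17*g/2 - 3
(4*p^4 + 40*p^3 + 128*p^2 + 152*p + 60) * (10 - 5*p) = -20*p^5 - 160*p^4 - 240*p^3 + 520*p^2 + 1220*p + 600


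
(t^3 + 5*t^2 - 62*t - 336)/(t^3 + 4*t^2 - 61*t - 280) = (t + 6)/(t + 5)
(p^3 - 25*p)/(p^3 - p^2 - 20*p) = (p + 5)/(p + 4)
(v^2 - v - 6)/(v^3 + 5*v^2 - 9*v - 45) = (v + 2)/(v^2 + 8*v + 15)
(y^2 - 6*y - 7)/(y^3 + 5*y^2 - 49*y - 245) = (y + 1)/(y^2 + 12*y + 35)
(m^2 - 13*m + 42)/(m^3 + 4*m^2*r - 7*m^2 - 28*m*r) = (m - 6)/(m*(m + 4*r))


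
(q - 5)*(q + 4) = q^2 - q - 20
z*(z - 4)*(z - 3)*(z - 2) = z^4 - 9*z^3 + 26*z^2 - 24*z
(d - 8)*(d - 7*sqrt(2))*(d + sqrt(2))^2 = d^4 - 8*d^3 - 5*sqrt(2)*d^3 - 26*d^2 + 40*sqrt(2)*d^2 - 14*sqrt(2)*d + 208*d + 112*sqrt(2)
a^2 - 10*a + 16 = (a - 8)*(a - 2)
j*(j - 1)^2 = j^3 - 2*j^2 + j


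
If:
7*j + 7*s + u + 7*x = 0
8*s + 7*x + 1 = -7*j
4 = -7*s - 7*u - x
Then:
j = 37/49 - 45*x/49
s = -x/14 - 11/14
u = 3/14 - x/14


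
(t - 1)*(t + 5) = t^2 + 4*t - 5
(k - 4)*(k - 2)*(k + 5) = k^3 - k^2 - 22*k + 40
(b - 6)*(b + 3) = b^2 - 3*b - 18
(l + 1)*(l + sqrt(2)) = l^2 + l + sqrt(2)*l + sqrt(2)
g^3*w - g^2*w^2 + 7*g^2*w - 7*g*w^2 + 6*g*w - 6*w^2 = (g + 6)*(g - w)*(g*w + w)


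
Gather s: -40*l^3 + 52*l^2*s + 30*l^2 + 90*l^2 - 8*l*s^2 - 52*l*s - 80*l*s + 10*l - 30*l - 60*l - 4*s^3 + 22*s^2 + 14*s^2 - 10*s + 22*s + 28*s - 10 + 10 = -40*l^3 + 120*l^2 - 80*l - 4*s^3 + s^2*(36 - 8*l) + s*(52*l^2 - 132*l + 40)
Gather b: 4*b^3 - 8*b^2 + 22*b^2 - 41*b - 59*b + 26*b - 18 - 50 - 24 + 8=4*b^3 + 14*b^2 - 74*b - 84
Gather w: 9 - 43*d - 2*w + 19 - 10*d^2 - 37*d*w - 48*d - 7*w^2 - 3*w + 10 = -10*d^2 - 91*d - 7*w^2 + w*(-37*d - 5) + 38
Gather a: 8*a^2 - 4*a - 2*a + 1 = 8*a^2 - 6*a + 1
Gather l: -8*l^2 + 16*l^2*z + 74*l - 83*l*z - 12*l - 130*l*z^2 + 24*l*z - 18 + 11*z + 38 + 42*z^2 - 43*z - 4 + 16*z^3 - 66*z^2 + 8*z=l^2*(16*z - 8) + l*(-130*z^2 - 59*z + 62) + 16*z^3 - 24*z^2 - 24*z + 16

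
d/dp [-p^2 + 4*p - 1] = 4 - 2*p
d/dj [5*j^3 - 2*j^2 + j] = 15*j^2 - 4*j + 1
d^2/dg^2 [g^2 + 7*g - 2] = 2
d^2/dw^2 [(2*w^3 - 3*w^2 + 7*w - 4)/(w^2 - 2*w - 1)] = 2*(11*w^3 - 9*w^2 + 51*w - 37)/(w^6 - 6*w^5 + 9*w^4 + 4*w^3 - 9*w^2 - 6*w - 1)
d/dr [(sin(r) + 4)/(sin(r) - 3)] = -7*cos(r)/(sin(r) - 3)^2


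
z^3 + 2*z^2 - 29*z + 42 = (z - 3)*(z - 2)*(z + 7)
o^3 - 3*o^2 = o^2*(o - 3)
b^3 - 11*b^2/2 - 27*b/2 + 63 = (b - 6)*(b - 3)*(b + 7/2)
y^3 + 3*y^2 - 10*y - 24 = (y - 3)*(y + 2)*(y + 4)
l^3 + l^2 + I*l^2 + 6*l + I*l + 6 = (l + 1)*(l - 2*I)*(l + 3*I)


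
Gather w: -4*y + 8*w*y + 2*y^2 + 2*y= 8*w*y + 2*y^2 - 2*y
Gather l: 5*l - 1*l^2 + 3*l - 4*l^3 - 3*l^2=-4*l^3 - 4*l^2 + 8*l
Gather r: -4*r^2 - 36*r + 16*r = -4*r^2 - 20*r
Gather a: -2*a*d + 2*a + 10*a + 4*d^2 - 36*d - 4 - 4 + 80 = a*(12 - 2*d) + 4*d^2 - 36*d + 72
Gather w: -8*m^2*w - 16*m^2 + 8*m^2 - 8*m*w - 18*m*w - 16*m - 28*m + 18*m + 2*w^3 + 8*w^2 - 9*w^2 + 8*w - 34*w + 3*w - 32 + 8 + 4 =-8*m^2 - 26*m + 2*w^3 - w^2 + w*(-8*m^2 - 26*m - 23) - 20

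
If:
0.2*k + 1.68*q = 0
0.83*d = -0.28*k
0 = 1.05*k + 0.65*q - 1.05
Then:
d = -0.36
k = 1.08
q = -0.13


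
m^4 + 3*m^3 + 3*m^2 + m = m*(m + 1)^3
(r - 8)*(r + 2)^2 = r^3 - 4*r^2 - 28*r - 32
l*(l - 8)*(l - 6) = l^3 - 14*l^2 + 48*l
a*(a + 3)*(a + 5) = a^3 + 8*a^2 + 15*a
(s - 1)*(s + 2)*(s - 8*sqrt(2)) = s^3 - 8*sqrt(2)*s^2 + s^2 - 8*sqrt(2)*s - 2*s + 16*sqrt(2)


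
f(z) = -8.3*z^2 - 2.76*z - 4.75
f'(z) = -16.6*z - 2.76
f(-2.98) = -70.23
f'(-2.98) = 46.71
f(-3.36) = -89.18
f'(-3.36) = 53.02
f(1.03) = -16.40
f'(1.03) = -19.86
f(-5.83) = -270.77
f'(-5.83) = 94.02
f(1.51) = -27.84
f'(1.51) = -27.83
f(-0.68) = -6.71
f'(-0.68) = 8.53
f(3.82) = -136.41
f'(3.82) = -66.17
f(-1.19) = -13.22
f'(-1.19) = 16.99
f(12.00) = -1233.07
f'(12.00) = -201.96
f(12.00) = -1233.07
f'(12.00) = -201.96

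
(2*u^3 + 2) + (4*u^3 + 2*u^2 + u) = 6*u^3 + 2*u^2 + u + 2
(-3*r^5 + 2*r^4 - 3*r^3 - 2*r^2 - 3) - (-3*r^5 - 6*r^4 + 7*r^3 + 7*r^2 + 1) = 8*r^4 - 10*r^3 - 9*r^2 - 4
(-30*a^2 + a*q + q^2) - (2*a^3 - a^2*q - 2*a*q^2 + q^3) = -2*a^3 + a^2*q - 30*a^2 + 2*a*q^2 + a*q - q^3 + q^2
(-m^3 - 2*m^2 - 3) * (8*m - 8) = -8*m^4 - 8*m^3 + 16*m^2 - 24*m + 24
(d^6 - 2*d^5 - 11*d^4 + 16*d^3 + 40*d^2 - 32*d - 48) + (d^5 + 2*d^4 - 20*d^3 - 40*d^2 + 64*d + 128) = d^6 - d^5 - 9*d^4 - 4*d^3 + 32*d + 80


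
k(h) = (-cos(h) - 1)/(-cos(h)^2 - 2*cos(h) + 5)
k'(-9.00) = -0.07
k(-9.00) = -0.01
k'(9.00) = 0.07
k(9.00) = -0.01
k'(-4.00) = 0.13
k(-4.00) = -0.06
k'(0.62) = 0.74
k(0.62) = -0.67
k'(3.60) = -0.07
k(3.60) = -0.02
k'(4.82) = -0.32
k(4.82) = -0.23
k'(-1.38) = -0.35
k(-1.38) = -0.26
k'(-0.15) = -0.36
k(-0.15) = -0.97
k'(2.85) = 0.05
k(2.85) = -0.01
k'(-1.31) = -0.38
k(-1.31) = -0.28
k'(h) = (-2*sin(h)*cos(h) - 2*sin(h))*(-cos(h) - 1)/(-cos(h)^2 - 2*cos(h) + 5)^2 + sin(h)/(-cos(h)^2 - 2*cos(h) + 5) = (cos(h)^2 + 2*cos(h) + 7)*sin(h)/(cos(h)^2 + 2*cos(h) - 5)^2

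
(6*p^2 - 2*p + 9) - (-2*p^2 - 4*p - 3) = 8*p^2 + 2*p + 12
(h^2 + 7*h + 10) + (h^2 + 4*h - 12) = 2*h^2 + 11*h - 2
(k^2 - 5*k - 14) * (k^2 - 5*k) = k^4 - 10*k^3 + 11*k^2 + 70*k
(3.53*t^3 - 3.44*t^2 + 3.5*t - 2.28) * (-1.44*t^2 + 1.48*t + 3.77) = -5.0832*t^5 + 10.178*t^4 + 3.1769*t^3 - 4.5056*t^2 + 9.8206*t - 8.5956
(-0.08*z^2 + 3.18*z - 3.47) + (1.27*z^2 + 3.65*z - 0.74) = 1.19*z^2 + 6.83*z - 4.21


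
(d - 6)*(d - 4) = d^2 - 10*d + 24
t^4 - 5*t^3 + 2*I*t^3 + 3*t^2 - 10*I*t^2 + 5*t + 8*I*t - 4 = (t - 4)*(t - 1)*(t + I)^2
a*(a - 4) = a^2 - 4*a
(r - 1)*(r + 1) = r^2 - 1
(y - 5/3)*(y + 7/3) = y^2 + 2*y/3 - 35/9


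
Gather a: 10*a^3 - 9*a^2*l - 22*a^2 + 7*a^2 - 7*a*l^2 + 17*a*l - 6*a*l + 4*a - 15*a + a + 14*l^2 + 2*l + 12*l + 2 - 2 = 10*a^3 + a^2*(-9*l - 15) + a*(-7*l^2 + 11*l - 10) + 14*l^2 + 14*l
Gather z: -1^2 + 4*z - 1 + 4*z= 8*z - 2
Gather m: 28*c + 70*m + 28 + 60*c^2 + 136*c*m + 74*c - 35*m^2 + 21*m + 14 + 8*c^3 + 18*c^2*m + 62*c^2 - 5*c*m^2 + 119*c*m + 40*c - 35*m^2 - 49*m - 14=8*c^3 + 122*c^2 + 142*c + m^2*(-5*c - 70) + m*(18*c^2 + 255*c + 42) + 28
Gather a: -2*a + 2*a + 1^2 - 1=0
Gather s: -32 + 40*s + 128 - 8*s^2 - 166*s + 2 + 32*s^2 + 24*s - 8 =24*s^2 - 102*s + 90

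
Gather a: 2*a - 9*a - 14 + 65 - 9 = 42 - 7*a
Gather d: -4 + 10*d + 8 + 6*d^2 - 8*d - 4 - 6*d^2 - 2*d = 0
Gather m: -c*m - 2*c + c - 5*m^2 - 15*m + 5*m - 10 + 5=-c - 5*m^2 + m*(-c - 10) - 5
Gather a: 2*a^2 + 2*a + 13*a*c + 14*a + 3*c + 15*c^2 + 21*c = 2*a^2 + a*(13*c + 16) + 15*c^2 + 24*c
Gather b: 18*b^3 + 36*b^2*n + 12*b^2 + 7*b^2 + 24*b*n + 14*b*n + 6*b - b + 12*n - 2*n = 18*b^3 + b^2*(36*n + 19) + b*(38*n + 5) + 10*n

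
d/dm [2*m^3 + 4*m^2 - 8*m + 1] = 6*m^2 + 8*m - 8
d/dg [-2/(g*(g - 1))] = 2*(2*g - 1)/(g^2*(g - 1)^2)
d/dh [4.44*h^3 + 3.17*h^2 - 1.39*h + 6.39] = 13.32*h^2 + 6.34*h - 1.39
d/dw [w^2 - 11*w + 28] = 2*w - 11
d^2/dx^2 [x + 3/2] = 0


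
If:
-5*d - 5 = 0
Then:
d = -1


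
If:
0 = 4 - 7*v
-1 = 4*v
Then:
No Solution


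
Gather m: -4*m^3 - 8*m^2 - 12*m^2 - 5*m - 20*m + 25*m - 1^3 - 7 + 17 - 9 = -4*m^3 - 20*m^2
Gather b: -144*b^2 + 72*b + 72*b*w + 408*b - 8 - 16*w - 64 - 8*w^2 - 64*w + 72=-144*b^2 + b*(72*w + 480) - 8*w^2 - 80*w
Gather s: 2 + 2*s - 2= 2*s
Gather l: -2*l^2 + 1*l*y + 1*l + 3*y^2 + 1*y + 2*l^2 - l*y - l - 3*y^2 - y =0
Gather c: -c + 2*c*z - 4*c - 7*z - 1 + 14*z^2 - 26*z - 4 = c*(2*z - 5) + 14*z^2 - 33*z - 5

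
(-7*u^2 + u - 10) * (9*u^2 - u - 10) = -63*u^4 + 16*u^3 - 21*u^2 + 100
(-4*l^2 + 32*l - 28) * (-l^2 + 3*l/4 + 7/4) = 4*l^4 - 35*l^3 + 45*l^2 + 35*l - 49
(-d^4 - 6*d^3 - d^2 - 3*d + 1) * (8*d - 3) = -8*d^5 - 45*d^4 + 10*d^3 - 21*d^2 + 17*d - 3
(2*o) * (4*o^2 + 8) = 8*o^3 + 16*o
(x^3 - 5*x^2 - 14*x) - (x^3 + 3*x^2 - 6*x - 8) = -8*x^2 - 8*x + 8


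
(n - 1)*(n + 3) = n^2 + 2*n - 3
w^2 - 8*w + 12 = (w - 6)*(w - 2)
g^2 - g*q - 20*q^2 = (g - 5*q)*(g + 4*q)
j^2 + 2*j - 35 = (j - 5)*(j + 7)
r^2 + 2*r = r*(r + 2)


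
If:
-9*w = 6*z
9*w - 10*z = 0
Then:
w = 0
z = 0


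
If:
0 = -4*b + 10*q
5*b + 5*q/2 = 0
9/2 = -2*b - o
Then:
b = 0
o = -9/2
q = 0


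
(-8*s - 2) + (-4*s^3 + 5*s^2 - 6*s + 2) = -4*s^3 + 5*s^2 - 14*s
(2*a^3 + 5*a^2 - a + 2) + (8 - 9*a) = 2*a^3 + 5*a^2 - 10*a + 10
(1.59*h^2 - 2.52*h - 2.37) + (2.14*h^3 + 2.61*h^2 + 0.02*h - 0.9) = 2.14*h^3 + 4.2*h^2 - 2.5*h - 3.27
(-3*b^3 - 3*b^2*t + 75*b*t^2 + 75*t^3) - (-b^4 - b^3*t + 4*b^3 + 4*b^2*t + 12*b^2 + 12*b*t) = b^4 + b^3*t - 7*b^3 - 7*b^2*t - 12*b^2 + 75*b*t^2 - 12*b*t + 75*t^3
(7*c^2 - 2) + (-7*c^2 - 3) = -5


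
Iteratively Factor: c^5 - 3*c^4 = (c)*(c^4 - 3*c^3) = c^2*(c^3 - 3*c^2) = c^3*(c^2 - 3*c) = c^3*(c - 3)*(c)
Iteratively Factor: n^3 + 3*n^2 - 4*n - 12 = (n - 2)*(n^2 + 5*n + 6) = (n - 2)*(n + 2)*(n + 3)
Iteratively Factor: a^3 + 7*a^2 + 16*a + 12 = (a + 3)*(a^2 + 4*a + 4) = (a + 2)*(a + 3)*(a + 2)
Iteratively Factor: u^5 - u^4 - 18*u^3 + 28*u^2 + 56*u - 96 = (u + 4)*(u^4 - 5*u^3 + 2*u^2 + 20*u - 24) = (u - 2)*(u + 4)*(u^3 - 3*u^2 - 4*u + 12) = (u - 2)*(u + 2)*(u + 4)*(u^2 - 5*u + 6) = (u - 3)*(u - 2)*(u + 2)*(u + 4)*(u - 2)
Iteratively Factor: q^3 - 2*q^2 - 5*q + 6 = (q - 1)*(q^2 - q - 6) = (q - 3)*(q - 1)*(q + 2)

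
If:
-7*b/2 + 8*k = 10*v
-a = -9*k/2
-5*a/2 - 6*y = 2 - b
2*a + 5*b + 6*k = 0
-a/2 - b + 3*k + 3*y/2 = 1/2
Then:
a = 24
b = -16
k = 16/3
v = 148/15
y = -13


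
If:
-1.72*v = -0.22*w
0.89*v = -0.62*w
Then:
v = 0.00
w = 0.00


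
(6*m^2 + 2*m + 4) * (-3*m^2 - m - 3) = -18*m^4 - 12*m^3 - 32*m^2 - 10*m - 12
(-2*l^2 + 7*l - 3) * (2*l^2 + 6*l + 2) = -4*l^4 + 2*l^3 + 32*l^2 - 4*l - 6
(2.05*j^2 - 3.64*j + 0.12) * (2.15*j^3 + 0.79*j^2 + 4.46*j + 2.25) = 4.4075*j^5 - 6.2065*j^4 + 6.5254*j^3 - 11.5271*j^2 - 7.6548*j + 0.27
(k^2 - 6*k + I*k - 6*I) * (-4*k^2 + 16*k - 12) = -4*k^4 + 40*k^3 - 4*I*k^3 - 108*k^2 + 40*I*k^2 + 72*k - 108*I*k + 72*I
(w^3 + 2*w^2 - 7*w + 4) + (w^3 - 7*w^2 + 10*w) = 2*w^3 - 5*w^2 + 3*w + 4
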